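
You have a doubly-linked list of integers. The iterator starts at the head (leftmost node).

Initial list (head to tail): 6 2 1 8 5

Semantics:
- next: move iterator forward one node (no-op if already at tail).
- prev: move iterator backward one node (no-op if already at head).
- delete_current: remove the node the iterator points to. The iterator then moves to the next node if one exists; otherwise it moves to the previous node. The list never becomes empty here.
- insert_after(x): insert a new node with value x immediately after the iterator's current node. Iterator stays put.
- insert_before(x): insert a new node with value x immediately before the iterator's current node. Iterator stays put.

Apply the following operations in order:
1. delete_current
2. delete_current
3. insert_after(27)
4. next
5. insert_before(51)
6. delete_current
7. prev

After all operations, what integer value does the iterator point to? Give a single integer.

After 1 (delete_current): list=[2, 1, 8, 5] cursor@2
After 2 (delete_current): list=[1, 8, 5] cursor@1
After 3 (insert_after(27)): list=[1, 27, 8, 5] cursor@1
After 4 (next): list=[1, 27, 8, 5] cursor@27
After 5 (insert_before(51)): list=[1, 51, 27, 8, 5] cursor@27
After 6 (delete_current): list=[1, 51, 8, 5] cursor@8
After 7 (prev): list=[1, 51, 8, 5] cursor@51

Answer: 51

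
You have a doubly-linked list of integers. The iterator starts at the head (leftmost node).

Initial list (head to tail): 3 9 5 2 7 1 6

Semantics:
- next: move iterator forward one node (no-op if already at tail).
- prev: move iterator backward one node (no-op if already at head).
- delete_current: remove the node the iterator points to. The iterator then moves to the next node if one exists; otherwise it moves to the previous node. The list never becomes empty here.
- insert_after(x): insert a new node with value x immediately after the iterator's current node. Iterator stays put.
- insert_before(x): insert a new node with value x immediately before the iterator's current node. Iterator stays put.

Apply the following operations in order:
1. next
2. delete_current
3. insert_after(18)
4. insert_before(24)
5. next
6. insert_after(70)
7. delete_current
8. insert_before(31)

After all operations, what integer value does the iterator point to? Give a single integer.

After 1 (next): list=[3, 9, 5, 2, 7, 1, 6] cursor@9
After 2 (delete_current): list=[3, 5, 2, 7, 1, 6] cursor@5
After 3 (insert_after(18)): list=[3, 5, 18, 2, 7, 1, 6] cursor@5
After 4 (insert_before(24)): list=[3, 24, 5, 18, 2, 7, 1, 6] cursor@5
After 5 (next): list=[3, 24, 5, 18, 2, 7, 1, 6] cursor@18
After 6 (insert_after(70)): list=[3, 24, 5, 18, 70, 2, 7, 1, 6] cursor@18
After 7 (delete_current): list=[3, 24, 5, 70, 2, 7, 1, 6] cursor@70
After 8 (insert_before(31)): list=[3, 24, 5, 31, 70, 2, 7, 1, 6] cursor@70

Answer: 70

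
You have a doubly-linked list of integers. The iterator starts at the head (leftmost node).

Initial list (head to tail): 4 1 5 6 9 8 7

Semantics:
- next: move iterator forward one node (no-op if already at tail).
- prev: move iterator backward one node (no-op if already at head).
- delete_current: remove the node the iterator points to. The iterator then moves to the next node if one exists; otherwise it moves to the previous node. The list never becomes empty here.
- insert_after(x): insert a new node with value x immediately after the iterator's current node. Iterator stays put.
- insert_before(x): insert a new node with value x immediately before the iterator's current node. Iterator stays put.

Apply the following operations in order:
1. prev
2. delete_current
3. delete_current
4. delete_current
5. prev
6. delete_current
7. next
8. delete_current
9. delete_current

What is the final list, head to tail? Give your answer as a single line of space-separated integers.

Answer: 9

Derivation:
After 1 (prev): list=[4, 1, 5, 6, 9, 8, 7] cursor@4
After 2 (delete_current): list=[1, 5, 6, 9, 8, 7] cursor@1
After 3 (delete_current): list=[5, 6, 9, 8, 7] cursor@5
After 4 (delete_current): list=[6, 9, 8, 7] cursor@6
After 5 (prev): list=[6, 9, 8, 7] cursor@6
After 6 (delete_current): list=[9, 8, 7] cursor@9
After 7 (next): list=[9, 8, 7] cursor@8
After 8 (delete_current): list=[9, 7] cursor@7
After 9 (delete_current): list=[9] cursor@9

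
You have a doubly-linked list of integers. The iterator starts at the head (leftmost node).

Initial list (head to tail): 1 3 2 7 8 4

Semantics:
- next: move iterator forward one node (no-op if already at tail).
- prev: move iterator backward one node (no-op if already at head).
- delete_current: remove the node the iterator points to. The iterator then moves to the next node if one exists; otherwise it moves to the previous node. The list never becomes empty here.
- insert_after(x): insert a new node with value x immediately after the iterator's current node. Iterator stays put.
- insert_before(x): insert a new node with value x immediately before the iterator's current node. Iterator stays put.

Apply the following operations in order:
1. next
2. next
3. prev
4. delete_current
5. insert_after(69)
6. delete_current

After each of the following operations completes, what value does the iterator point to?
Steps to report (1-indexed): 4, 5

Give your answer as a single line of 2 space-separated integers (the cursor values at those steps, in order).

Answer: 2 2

Derivation:
After 1 (next): list=[1, 3, 2, 7, 8, 4] cursor@3
After 2 (next): list=[1, 3, 2, 7, 8, 4] cursor@2
After 3 (prev): list=[1, 3, 2, 7, 8, 4] cursor@3
After 4 (delete_current): list=[1, 2, 7, 8, 4] cursor@2
After 5 (insert_after(69)): list=[1, 2, 69, 7, 8, 4] cursor@2
After 6 (delete_current): list=[1, 69, 7, 8, 4] cursor@69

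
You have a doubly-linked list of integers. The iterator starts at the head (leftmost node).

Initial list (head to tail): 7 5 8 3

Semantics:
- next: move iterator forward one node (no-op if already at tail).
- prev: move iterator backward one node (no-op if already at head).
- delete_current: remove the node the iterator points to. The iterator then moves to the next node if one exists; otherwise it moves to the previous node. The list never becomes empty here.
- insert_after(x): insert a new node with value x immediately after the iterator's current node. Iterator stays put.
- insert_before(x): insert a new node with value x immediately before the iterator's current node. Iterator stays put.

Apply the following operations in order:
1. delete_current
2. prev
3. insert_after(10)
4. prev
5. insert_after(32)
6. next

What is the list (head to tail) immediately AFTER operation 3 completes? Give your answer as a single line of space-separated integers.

After 1 (delete_current): list=[5, 8, 3] cursor@5
After 2 (prev): list=[5, 8, 3] cursor@5
After 3 (insert_after(10)): list=[5, 10, 8, 3] cursor@5

Answer: 5 10 8 3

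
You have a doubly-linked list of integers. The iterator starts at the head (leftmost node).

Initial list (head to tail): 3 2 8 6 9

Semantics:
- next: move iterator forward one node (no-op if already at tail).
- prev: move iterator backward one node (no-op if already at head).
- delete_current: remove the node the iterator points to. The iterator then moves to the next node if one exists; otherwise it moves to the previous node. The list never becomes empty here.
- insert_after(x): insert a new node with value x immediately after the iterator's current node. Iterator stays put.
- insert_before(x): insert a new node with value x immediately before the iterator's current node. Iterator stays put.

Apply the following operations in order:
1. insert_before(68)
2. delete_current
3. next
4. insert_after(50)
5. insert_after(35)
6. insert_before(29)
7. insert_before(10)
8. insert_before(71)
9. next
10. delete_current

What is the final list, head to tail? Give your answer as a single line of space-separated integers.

Answer: 68 2 29 10 71 8 50 6 9

Derivation:
After 1 (insert_before(68)): list=[68, 3, 2, 8, 6, 9] cursor@3
After 2 (delete_current): list=[68, 2, 8, 6, 9] cursor@2
After 3 (next): list=[68, 2, 8, 6, 9] cursor@8
After 4 (insert_after(50)): list=[68, 2, 8, 50, 6, 9] cursor@8
After 5 (insert_after(35)): list=[68, 2, 8, 35, 50, 6, 9] cursor@8
After 6 (insert_before(29)): list=[68, 2, 29, 8, 35, 50, 6, 9] cursor@8
After 7 (insert_before(10)): list=[68, 2, 29, 10, 8, 35, 50, 6, 9] cursor@8
After 8 (insert_before(71)): list=[68, 2, 29, 10, 71, 8, 35, 50, 6, 9] cursor@8
After 9 (next): list=[68, 2, 29, 10, 71, 8, 35, 50, 6, 9] cursor@35
After 10 (delete_current): list=[68, 2, 29, 10, 71, 8, 50, 6, 9] cursor@50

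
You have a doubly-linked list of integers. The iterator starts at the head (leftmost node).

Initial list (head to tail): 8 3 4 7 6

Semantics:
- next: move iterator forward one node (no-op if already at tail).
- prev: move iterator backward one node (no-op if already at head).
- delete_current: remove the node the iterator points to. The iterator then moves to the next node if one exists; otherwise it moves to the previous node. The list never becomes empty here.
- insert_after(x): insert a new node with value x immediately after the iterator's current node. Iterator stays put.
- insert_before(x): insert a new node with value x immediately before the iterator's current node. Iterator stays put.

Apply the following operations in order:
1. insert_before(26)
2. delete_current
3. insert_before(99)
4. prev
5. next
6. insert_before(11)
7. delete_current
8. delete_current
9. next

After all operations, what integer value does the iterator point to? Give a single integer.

After 1 (insert_before(26)): list=[26, 8, 3, 4, 7, 6] cursor@8
After 2 (delete_current): list=[26, 3, 4, 7, 6] cursor@3
After 3 (insert_before(99)): list=[26, 99, 3, 4, 7, 6] cursor@3
After 4 (prev): list=[26, 99, 3, 4, 7, 6] cursor@99
After 5 (next): list=[26, 99, 3, 4, 7, 6] cursor@3
After 6 (insert_before(11)): list=[26, 99, 11, 3, 4, 7, 6] cursor@3
After 7 (delete_current): list=[26, 99, 11, 4, 7, 6] cursor@4
After 8 (delete_current): list=[26, 99, 11, 7, 6] cursor@7
After 9 (next): list=[26, 99, 11, 7, 6] cursor@6

Answer: 6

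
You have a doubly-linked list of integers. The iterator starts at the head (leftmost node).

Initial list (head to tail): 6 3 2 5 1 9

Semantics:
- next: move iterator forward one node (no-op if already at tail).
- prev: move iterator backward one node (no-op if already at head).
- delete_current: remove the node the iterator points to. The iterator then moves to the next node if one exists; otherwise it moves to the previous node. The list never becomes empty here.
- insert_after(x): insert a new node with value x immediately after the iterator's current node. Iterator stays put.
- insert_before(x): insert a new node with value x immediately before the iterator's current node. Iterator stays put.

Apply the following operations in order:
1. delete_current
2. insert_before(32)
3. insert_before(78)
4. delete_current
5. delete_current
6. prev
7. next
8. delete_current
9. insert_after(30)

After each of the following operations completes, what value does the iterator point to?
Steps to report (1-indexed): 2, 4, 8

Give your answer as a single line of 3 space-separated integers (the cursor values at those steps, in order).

After 1 (delete_current): list=[3, 2, 5, 1, 9] cursor@3
After 2 (insert_before(32)): list=[32, 3, 2, 5, 1, 9] cursor@3
After 3 (insert_before(78)): list=[32, 78, 3, 2, 5, 1, 9] cursor@3
After 4 (delete_current): list=[32, 78, 2, 5, 1, 9] cursor@2
After 5 (delete_current): list=[32, 78, 5, 1, 9] cursor@5
After 6 (prev): list=[32, 78, 5, 1, 9] cursor@78
After 7 (next): list=[32, 78, 5, 1, 9] cursor@5
After 8 (delete_current): list=[32, 78, 1, 9] cursor@1
After 9 (insert_after(30)): list=[32, 78, 1, 30, 9] cursor@1

Answer: 3 2 1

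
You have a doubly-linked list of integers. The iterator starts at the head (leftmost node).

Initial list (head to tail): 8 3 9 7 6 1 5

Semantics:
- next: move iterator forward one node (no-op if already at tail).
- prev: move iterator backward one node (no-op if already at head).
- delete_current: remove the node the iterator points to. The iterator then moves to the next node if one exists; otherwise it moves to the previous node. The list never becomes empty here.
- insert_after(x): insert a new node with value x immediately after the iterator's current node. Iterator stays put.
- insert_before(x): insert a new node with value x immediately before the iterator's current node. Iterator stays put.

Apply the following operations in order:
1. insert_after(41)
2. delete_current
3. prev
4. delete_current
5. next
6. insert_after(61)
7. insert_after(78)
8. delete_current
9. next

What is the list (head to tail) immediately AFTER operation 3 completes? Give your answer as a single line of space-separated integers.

Answer: 41 3 9 7 6 1 5

Derivation:
After 1 (insert_after(41)): list=[8, 41, 3, 9, 7, 6, 1, 5] cursor@8
After 2 (delete_current): list=[41, 3, 9, 7, 6, 1, 5] cursor@41
After 3 (prev): list=[41, 3, 9, 7, 6, 1, 5] cursor@41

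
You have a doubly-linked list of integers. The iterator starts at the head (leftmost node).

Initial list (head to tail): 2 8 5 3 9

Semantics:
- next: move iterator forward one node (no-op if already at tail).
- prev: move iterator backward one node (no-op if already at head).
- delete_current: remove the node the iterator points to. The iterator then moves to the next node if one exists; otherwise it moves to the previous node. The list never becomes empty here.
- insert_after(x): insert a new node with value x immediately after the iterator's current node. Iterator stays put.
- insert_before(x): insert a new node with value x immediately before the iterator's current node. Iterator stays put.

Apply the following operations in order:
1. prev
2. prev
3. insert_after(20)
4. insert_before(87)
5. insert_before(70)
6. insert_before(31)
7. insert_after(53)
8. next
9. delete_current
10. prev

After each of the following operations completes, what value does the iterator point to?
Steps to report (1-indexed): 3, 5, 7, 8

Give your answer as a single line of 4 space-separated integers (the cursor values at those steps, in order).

Answer: 2 2 2 53

Derivation:
After 1 (prev): list=[2, 8, 5, 3, 9] cursor@2
After 2 (prev): list=[2, 8, 5, 3, 9] cursor@2
After 3 (insert_after(20)): list=[2, 20, 8, 5, 3, 9] cursor@2
After 4 (insert_before(87)): list=[87, 2, 20, 8, 5, 3, 9] cursor@2
After 5 (insert_before(70)): list=[87, 70, 2, 20, 8, 5, 3, 9] cursor@2
After 6 (insert_before(31)): list=[87, 70, 31, 2, 20, 8, 5, 3, 9] cursor@2
After 7 (insert_after(53)): list=[87, 70, 31, 2, 53, 20, 8, 5, 3, 9] cursor@2
After 8 (next): list=[87, 70, 31, 2, 53, 20, 8, 5, 3, 9] cursor@53
After 9 (delete_current): list=[87, 70, 31, 2, 20, 8, 5, 3, 9] cursor@20
After 10 (prev): list=[87, 70, 31, 2, 20, 8, 5, 3, 9] cursor@2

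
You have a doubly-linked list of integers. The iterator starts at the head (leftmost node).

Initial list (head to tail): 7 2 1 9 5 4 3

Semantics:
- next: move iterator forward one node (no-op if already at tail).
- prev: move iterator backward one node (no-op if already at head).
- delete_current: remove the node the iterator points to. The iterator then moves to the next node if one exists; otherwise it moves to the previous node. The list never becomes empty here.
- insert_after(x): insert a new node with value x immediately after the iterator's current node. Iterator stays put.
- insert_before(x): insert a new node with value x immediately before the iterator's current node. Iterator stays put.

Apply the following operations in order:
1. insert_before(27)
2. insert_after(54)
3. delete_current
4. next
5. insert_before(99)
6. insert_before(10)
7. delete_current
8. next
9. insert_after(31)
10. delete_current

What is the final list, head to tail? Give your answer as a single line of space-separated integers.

After 1 (insert_before(27)): list=[27, 7, 2, 1, 9, 5, 4, 3] cursor@7
After 2 (insert_after(54)): list=[27, 7, 54, 2, 1, 9, 5, 4, 3] cursor@7
After 3 (delete_current): list=[27, 54, 2, 1, 9, 5, 4, 3] cursor@54
After 4 (next): list=[27, 54, 2, 1, 9, 5, 4, 3] cursor@2
After 5 (insert_before(99)): list=[27, 54, 99, 2, 1, 9, 5, 4, 3] cursor@2
After 6 (insert_before(10)): list=[27, 54, 99, 10, 2, 1, 9, 5, 4, 3] cursor@2
After 7 (delete_current): list=[27, 54, 99, 10, 1, 9, 5, 4, 3] cursor@1
After 8 (next): list=[27, 54, 99, 10, 1, 9, 5, 4, 3] cursor@9
After 9 (insert_after(31)): list=[27, 54, 99, 10, 1, 9, 31, 5, 4, 3] cursor@9
After 10 (delete_current): list=[27, 54, 99, 10, 1, 31, 5, 4, 3] cursor@31

Answer: 27 54 99 10 1 31 5 4 3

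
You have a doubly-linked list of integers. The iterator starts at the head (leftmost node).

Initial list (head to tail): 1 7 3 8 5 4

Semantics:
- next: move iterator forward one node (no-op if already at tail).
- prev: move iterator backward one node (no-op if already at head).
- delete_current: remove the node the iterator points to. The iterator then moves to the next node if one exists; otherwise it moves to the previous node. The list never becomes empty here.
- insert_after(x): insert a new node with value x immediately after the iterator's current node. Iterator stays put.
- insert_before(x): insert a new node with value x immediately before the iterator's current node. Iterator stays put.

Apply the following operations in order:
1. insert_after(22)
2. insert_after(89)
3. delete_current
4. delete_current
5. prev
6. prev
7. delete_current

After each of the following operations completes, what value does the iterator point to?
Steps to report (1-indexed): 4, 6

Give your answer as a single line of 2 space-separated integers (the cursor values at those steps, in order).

Answer: 22 22

Derivation:
After 1 (insert_after(22)): list=[1, 22, 7, 3, 8, 5, 4] cursor@1
After 2 (insert_after(89)): list=[1, 89, 22, 7, 3, 8, 5, 4] cursor@1
After 3 (delete_current): list=[89, 22, 7, 3, 8, 5, 4] cursor@89
After 4 (delete_current): list=[22, 7, 3, 8, 5, 4] cursor@22
After 5 (prev): list=[22, 7, 3, 8, 5, 4] cursor@22
After 6 (prev): list=[22, 7, 3, 8, 5, 4] cursor@22
After 7 (delete_current): list=[7, 3, 8, 5, 4] cursor@7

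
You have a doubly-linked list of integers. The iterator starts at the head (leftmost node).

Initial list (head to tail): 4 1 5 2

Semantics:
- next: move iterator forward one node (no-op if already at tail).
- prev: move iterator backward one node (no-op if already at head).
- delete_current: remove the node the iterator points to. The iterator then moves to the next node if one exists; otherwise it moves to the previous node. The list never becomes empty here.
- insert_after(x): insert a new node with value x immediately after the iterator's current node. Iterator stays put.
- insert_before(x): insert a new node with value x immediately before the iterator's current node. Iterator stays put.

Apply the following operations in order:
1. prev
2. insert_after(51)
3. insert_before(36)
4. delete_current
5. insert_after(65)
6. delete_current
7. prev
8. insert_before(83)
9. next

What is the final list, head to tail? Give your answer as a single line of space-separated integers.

After 1 (prev): list=[4, 1, 5, 2] cursor@4
After 2 (insert_after(51)): list=[4, 51, 1, 5, 2] cursor@4
After 3 (insert_before(36)): list=[36, 4, 51, 1, 5, 2] cursor@4
After 4 (delete_current): list=[36, 51, 1, 5, 2] cursor@51
After 5 (insert_after(65)): list=[36, 51, 65, 1, 5, 2] cursor@51
After 6 (delete_current): list=[36, 65, 1, 5, 2] cursor@65
After 7 (prev): list=[36, 65, 1, 5, 2] cursor@36
After 8 (insert_before(83)): list=[83, 36, 65, 1, 5, 2] cursor@36
After 9 (next): list=[83, 36, 65, 1, 5, 2] cursor@65

Answer: 83 36 65 1 5 2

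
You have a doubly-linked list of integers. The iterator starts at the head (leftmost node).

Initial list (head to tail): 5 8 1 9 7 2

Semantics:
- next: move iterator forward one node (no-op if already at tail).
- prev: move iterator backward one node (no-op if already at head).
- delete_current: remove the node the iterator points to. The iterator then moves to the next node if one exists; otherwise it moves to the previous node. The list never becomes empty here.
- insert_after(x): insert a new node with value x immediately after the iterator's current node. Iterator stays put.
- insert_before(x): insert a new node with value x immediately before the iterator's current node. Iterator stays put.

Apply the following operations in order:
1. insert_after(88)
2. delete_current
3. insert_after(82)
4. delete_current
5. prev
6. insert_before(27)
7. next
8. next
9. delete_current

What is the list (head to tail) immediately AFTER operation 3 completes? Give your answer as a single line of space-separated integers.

Answer: 88 82 8 1 9 7 2

Derivation:
After 1 (insert_after(88)): list=[5, 88, 8, 1, 9, 7, 2] cursor@5
After 2 (delete_current): list=[88, 8, 1, 9, 7, 2] cursor@88
After 3 (insert_after(82)): list=[88, 82, 8, 1, 9, 7, 2] cursor@88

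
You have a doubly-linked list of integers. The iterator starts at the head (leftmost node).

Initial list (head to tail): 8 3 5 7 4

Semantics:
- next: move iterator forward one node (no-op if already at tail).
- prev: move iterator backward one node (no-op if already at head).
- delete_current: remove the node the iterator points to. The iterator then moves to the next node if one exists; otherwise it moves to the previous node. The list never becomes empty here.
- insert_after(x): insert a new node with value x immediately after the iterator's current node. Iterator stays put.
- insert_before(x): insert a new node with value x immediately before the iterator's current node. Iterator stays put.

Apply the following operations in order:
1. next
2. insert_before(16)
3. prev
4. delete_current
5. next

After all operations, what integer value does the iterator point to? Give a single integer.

Answer: 5

Derivation:
After 1 (next): list=[8, 3, 5, 7, 4] cursor@3
After 2 (insert_before(16)): list=[8, 16, 3, 5, 7, 4] cursor@3
After 3 (prev): list=[8, 16, 3, 5, 7, 4] cursor@16
After 4 (delete_current): list=[8, 3, 5, 7, 4] cursor@3
After 5 (next): list=[8, 3, 5, 7, 4] cursor@5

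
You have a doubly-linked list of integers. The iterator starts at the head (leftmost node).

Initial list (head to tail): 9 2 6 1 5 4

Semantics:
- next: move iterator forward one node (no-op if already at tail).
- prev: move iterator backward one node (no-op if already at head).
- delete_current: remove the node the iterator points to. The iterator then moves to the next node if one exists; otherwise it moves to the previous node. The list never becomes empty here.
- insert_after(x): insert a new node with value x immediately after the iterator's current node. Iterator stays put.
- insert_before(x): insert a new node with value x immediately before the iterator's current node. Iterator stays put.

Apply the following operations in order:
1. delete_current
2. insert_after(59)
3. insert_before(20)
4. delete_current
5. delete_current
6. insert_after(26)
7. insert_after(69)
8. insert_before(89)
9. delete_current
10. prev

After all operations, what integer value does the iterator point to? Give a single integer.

After 1 (delete_current): list=[2, 6, 1, 5, 4] cursor@2
After 2 (insert_after(59)): list=[2, 59, 6, 1, 5, 4] cursor@2
After 3 (insert_before(20)): list=[20, 2, 59, 6, 1, 5, 4] cursor@2
After 4 (delete_current): list=[20, 59, 6, 1, 5, 4] cursor@59
After 5 (delete_current): list=[20, 6, 1, 5, 4] cursor@6
After 6 (insert_after(26)): list=[20, 6, 26, 1, 5, 4] cursor@6
After 7 (insert_after(69)): list=[20, 6, 69, 26, 1, 5, 4] cursor@6
After 8 (insert_before(89)): list=[20, 89, 6, 69, 26, 1, 5, 4] cursor@6
After 9 (delete_current): list=[20, 89, 69, 26, 1, 5, 4] cursor@69
After 10 (prev): list=[20, 89, 69, 26, 1, 5, 4] cursor@89

Answer: 89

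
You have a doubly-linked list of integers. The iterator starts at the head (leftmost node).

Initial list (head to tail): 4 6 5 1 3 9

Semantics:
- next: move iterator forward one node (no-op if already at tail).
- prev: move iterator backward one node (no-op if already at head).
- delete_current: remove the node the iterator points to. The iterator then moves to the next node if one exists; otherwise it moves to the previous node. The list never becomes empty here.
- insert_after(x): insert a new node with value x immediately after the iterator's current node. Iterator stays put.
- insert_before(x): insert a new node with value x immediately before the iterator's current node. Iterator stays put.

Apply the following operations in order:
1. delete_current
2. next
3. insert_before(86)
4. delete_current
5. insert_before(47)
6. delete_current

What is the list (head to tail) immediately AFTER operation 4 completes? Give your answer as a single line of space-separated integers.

After 1 (delete_current): list=[6, 5, 1, 3, 9] cursor@6
After 2 (next): list=[6, 5, 1, 3, 9] cursor@5
After 3 (insert_before(86)): list=[6, 86, 5, 1, 3, 9] cursor@5
After 4 (delete_current): list=[6, 86, 1, 3, 9] cursor@1

Answer: 6 86 1 3 9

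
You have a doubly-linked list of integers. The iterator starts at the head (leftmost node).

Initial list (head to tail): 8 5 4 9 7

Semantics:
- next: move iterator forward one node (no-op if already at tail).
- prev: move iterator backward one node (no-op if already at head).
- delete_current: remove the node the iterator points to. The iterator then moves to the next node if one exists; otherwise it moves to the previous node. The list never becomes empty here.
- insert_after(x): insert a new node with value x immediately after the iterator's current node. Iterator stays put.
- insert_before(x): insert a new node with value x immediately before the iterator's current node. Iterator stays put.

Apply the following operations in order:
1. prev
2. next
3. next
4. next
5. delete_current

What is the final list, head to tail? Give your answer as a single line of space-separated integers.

Answer: 8 5 4 7

Derivation:
After 1 (prev): list=[8, 5, 4, 9, 7] cursor@8
After 2 (next): list=[8, 5, 4, 9, 7] cursor@5
After 3 (next): list=[8, 5, 4, 9, 7] cursor@4
After 4 (next): list=[8, 5, 4, 9, 7] cursor@9
After 5 (delete_current): list=[8, 5, 4, 7] cursor@7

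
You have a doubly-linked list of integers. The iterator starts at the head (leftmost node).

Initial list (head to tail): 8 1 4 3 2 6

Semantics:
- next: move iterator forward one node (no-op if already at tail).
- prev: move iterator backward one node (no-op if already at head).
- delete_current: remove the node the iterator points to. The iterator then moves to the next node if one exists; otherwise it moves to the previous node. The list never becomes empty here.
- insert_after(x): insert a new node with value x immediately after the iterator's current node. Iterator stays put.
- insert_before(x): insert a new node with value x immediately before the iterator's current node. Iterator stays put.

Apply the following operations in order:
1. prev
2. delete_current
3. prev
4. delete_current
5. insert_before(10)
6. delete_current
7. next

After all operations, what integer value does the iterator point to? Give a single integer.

Answer: 2

Derivation:
After 1 (prev): list=[8, 1, 4, 3, 2, 6] cursor@8
After 2 (delete_current): list=[1, 4, 3, 2, 6] cursor@1
After 3 (prev): list=[1, 4, 3, 2, 6] cursor@1
After 4 (delete_current): list=[4, 3, 2, 6] cursor@4
After 5 (insert_before(10)): list=[10, 4, 3, 2, 6] cursor@4
After 6 (delete_current): list=[10, 3, 2, 6] cursor@3
After 7 (next): list=[10, 3, 2, 6] cursor@2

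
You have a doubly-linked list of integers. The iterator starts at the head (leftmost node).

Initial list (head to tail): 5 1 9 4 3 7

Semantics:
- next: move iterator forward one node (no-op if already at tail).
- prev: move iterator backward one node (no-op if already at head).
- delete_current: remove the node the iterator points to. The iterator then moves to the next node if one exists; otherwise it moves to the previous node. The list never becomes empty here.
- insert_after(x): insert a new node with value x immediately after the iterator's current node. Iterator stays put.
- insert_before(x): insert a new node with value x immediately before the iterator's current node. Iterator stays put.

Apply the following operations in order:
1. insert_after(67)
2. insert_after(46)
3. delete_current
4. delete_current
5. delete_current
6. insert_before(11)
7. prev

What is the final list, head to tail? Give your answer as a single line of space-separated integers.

Answer: 11 1 9 4 3 7

Derivation:
After 1 (insert_after(67)): list=[5, 67, 1, 9, 4, 3, 7] cursor@5
After 2 (insert_after(46)): list=[5, 46, 67, 1, 9, 4, 3, 7] cursor@5
After 3 (delete_current): list=[46, 67, 1, 9, 4, 3, 7] cursor@46
After 4 (delete_current): list=[67, 1, 9, 4, 3, 7] cursor@67
After 5 (delete_current): list=[1, 9, 4, 3, 7] cursor@1
After 6 (insert_before(11)): list=[11, 1, 9, 4, 3, 7] cursor@1
After 7 (prev): list=[11, 1, 9, 4, 3, 7] cursor@11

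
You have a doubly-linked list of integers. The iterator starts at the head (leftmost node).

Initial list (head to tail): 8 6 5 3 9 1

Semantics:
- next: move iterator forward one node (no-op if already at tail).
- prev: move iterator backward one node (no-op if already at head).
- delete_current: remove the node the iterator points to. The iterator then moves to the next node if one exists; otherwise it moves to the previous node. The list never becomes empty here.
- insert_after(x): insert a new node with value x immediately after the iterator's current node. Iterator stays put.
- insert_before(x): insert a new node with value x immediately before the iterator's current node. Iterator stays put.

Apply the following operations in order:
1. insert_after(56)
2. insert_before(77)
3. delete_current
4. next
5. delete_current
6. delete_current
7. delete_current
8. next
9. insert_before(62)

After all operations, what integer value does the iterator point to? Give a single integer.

Answer: 1

Derivation:
After 1 (insert_after(56)): list=[8, 56, 6, 5, 3, 9, 1] cursor@8
After 2 (insert_before(77)): list=[77, 8, 56, 6, 5, 3, 9, 1] cursor@8
After 3 (delete_current): list=[77, 56, 6, 5, 3, 9, 1] cursor@56
After 4 (next): list=[77, 56, 6, 5, 3, 9, 1] cursor@6
After 5 (delete_current): list=[77, 56, 5, 3, 9, 1] cursor@5
After 6 (delete_current): list=[77, 56, 3, 9, 1] cursor@3
After 7 (delete_current): list=[77, 56, 9, 1] cursor@9
After 8 (next): list=[77, 56, 9, 1] cursor@1
After 9 (insert_before(62)): list=[77, 56, 9, 62, 1] cursor@1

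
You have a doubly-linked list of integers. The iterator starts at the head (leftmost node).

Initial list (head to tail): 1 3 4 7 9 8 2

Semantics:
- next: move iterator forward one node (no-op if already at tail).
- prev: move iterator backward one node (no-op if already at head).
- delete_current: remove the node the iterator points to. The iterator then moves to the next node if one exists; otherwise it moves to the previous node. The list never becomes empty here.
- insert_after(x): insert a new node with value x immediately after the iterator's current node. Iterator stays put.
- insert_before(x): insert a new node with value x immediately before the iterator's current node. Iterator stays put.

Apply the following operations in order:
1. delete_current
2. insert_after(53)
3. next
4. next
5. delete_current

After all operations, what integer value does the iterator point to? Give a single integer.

Answer: 7

Derivation:
After 1 (delete_current): list=[3, 4, 7, 9, 8, 2] cursor@3
After 2 (insert_after(53)): list=[3, 53, 4, 7, 9, 8, 2] cursor@3
After 3 (next): list=[3, 53, 4, 7, 9, 8, 2] cursor@53
After 4 (next): list=[3, 53, 4, 7, 9, 8, 2] cursor@4
After 5 (delete_current): list=[3, 53, 7, 9, 8, 2] cursor@7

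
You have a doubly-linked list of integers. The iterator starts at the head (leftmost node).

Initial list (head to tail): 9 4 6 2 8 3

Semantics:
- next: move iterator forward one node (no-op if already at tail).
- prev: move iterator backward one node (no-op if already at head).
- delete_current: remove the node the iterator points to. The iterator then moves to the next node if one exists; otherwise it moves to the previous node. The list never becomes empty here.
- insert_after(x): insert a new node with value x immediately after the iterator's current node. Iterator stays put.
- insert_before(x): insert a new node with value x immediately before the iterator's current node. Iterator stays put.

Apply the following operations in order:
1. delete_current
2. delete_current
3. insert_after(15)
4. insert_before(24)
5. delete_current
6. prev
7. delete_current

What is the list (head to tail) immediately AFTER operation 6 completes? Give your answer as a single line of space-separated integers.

Answer: 24 15 2 8 3

Derivation:
After 1 (delete_current): list=[4, 6, 2, 8, 3] cursor@4
After 2 (delete_current): list=[6, 2, 8, 3] cursor@6
After 3 (insert_after(15)): list=[6, 15, 2, 8, 3] cursor@6
After 4 (insert_before(24)): list=[24, 6, 15, 2, 8, 3] cursor@6
After 5 (delete_current): list=[24, 15, 2, 8, 3] cursor@15
After 6 (prev): list=[24, 15, 2, 8, 3] cursor@24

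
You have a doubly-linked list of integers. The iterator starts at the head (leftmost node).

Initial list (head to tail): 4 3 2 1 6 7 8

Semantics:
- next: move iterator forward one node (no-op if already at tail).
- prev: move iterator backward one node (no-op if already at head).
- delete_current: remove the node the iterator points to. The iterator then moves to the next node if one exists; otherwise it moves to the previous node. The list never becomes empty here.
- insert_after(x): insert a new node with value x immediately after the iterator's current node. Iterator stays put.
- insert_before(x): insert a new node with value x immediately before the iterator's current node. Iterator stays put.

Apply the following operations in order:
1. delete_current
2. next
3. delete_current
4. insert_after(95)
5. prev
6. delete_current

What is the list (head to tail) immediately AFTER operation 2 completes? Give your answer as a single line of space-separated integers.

Answer: 3 2 1 6 7 8

Derivation:
After 1 (delete_current): list=[3, 2, 1, 6, 7, 8] cursor@3
After 2 (next): list=[3, 2, 1, 6, 7, 8] cursor@2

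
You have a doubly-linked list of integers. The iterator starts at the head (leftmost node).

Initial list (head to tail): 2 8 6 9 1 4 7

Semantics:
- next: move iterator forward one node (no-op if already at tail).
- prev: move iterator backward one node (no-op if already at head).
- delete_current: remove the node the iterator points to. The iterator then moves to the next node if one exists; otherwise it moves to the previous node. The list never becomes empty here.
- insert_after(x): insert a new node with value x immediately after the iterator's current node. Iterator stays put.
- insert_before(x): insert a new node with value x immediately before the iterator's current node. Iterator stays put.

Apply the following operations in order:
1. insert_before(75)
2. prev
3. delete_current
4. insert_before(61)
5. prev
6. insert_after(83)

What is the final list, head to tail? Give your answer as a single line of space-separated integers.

Answer: 61 83 2 8 6 9 1 4 7

Derivation:
After 1 (insert_before(75)): list=[75, 2, 8, 6, 9, 1, 4, 7] cursor@2
After 2 (prev): list=[75, 2, 8, 6, 9, 1, 4, 7] cursor@75
After 3 (delete_current): list=[2, 8, 6, 9, 1, 4, 7] cursor@2
After 4 (insert_before(61)): list=[61, 2, 8, 6, 9, 1, 4, 7] cursor@2
After 5 (prev): list=[61, 2, 8, 6, 9, 1, 4, 7] cursor@61
After 6 (insert_after(83)): list=[61, 83, 2, 8, 6, 9, 1, 4, 7] cursor@61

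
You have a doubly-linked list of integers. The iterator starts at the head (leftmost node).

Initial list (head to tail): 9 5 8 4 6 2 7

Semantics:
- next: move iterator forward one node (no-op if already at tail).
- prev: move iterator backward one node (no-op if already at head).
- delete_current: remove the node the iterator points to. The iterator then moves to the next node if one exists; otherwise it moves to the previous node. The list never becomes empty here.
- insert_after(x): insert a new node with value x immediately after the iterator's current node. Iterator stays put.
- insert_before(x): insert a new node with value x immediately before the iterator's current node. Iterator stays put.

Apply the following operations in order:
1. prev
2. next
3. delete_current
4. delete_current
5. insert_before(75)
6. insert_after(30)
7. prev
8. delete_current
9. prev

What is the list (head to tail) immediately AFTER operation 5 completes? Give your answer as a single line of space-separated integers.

Answer: 9 75 4 6 2 7

Derivation:
After 1 (prev): list=[9, 5, 8, 4, 6, 2, 7] cursor@9
After 2 (next): list=[9, 5, 8, 4, 6, 2, 7] cursor@5
After 3 (delete_current): list=[9, 8, 4, 6, 2, 7] cursor@8
After 4 (delete_current): list=[9, 4, 6, 2, 7] cursor@4
After 5 (insert_before(75)): list=[9, 75, 4, 6, 2, 7] cursor@4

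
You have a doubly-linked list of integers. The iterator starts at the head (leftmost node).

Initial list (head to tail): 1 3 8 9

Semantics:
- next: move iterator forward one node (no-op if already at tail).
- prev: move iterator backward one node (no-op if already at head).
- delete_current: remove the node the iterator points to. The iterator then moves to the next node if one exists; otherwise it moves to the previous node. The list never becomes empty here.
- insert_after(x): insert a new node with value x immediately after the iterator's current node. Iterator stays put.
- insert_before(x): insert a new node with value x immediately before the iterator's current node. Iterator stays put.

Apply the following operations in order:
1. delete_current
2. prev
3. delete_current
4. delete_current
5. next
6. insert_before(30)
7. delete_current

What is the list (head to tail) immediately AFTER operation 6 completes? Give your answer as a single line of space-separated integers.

After 1 (delete_current): list=[3, 8, 9] cursor@3
After 2 (prev): list=[3, 8, 9] cursor@3
After 3 (delete_current): list=[8, 9] cursor@8
After 4 (delete_current): list=[9] cursor@9
After 5 (next): list=[9] cursor@9
After 6 (insert_before(30)): list=[30, 9] cursor@9

Answer: 30 9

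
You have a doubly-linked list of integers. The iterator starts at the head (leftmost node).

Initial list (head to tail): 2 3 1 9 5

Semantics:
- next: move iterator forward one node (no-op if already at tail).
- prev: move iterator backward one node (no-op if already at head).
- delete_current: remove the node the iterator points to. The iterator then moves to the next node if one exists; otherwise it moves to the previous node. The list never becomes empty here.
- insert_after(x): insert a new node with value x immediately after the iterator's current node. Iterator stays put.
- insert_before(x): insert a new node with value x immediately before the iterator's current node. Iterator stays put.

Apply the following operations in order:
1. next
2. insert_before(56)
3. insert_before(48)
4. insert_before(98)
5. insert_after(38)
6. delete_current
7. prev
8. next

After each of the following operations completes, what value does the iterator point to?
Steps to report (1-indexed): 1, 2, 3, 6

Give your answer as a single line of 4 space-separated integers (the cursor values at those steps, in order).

After 1 (next): list=[2, 3, 1, 9, 5] cursor@3
After 2 (insert_before(56)): list=[2, 56, 3, 1, 9, 5] cursor@3
After 3 (insert_before(48)): list=[2, 56, 48, 3, 1, 9, 5] cursor@3
After 4 (insert_before(98)): list=[2, 56, 48, 98, 3, 1, 9, 5] cursor@3
After 5 (insert_after(38)): list=[2, 56, 48, 98, 3, 38, 1, 9, 5] cursor@3
After 6 (delete_current): list=[2, 56, 48, 98, 38, 1, 9, 5] cursor@38
After 7 (prev): list=[2, 56, 48, 98, 38, 1, 9, 5] cursor@98
After 8 (next): list=[2, 56, 48, 98, 38, 1, 9, 5] cursor@38

Answer: 3 3 3 38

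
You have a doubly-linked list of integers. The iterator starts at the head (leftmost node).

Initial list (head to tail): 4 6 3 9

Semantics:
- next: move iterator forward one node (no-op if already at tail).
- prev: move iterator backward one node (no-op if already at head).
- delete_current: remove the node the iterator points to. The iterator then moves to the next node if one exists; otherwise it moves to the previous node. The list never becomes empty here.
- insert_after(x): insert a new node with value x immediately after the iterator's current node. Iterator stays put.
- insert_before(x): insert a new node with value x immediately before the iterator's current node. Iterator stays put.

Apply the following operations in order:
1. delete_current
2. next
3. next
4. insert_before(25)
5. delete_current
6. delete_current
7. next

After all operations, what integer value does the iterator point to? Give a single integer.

After 1 (delete_current): list=[6, 3, 9] cursor@6
After 2 (next): list=[6, 3, 9] cursor@3
After 3 (next): list=[6, 3, 9] cursor@9
After 4 (insert_before(25)): list=[6, 3, 25, 9] cursor@9
After 5 (delete_current): list=[6, 3, 25] cursor@25
After 6 (delete_current): list=[6, 3] cursor@3
After 7 (next): list=[6, 3] cursor@3

Answer: 3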